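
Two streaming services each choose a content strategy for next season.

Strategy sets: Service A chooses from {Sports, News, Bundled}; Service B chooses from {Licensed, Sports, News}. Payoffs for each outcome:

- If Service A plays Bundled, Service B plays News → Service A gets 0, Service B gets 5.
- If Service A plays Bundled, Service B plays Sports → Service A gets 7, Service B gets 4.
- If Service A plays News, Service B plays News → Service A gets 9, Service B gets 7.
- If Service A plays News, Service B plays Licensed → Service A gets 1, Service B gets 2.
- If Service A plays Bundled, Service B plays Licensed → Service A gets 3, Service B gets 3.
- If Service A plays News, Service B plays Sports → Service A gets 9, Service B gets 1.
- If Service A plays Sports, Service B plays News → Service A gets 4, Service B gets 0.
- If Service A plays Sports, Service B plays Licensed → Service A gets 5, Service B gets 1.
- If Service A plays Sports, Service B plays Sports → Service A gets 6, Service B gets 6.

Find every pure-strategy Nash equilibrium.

The unique pure-strategy Nash equilibrium is (News, News).

For each strategy profile, look for a profitable unilateral deviation.
(Sports, Licensed): Service B can switch to Sports (1 → 6). Not NE.
(Sports, Sports): Service A can switch to News (6 → 9). Not NE.
(Sports, News): Service A can switch to News (4 → 9). Not NE.
(News, Licensed): Service A can switch to Sports (1 → 5). Not NE.
(News, Sports): Service B can switch to Licensed (1 → 2). Not NE.
(News, News): Service A gets 9, best alternative 4; Service B gets 7, best alternative 2. No profitable deviation — NE.
(Bundled, Licensed): Service A can switch to Sports (3 → 5). Not NE.
(Bundled, Sports): Service A can switch to News (7 → 9). Not NE.
(Bundled, News): Service A can switch to Sports (0 → 4). Not NE.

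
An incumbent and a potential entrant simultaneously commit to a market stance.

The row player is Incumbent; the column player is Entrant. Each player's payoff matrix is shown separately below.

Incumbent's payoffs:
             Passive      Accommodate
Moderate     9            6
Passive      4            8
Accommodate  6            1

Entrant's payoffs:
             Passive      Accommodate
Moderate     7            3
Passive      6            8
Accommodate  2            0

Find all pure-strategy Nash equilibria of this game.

Pure-strategy Nash equilibria: (Moderate, Passive); (Passive, Accommodate)

Incumbent against Passive: payoffs 9, 4, 6 → best response Moderate.
Incumbent against Accommodate: payoffs 6, 8, 1 → best response Passive.
Entrant against Moderate: payoffs 7, 3 → best response Passive.
Entrant against Passive: payoffs 6, 8 → best response Accommodate.
Entrant against Accommodate: payoffs 2, 0 → best response Passive.
Mutual best responses: (Moderate, Passive); (Passive, Accommodate).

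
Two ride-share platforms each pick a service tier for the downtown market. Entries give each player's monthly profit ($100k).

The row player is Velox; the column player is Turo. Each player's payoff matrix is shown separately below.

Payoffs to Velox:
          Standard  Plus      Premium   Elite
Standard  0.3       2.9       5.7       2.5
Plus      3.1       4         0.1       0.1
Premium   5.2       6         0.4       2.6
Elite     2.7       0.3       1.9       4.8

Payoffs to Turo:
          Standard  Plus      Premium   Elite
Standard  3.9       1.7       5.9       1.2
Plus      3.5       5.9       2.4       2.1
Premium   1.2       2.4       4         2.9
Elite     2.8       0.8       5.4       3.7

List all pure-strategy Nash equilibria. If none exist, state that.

For each player, find the best response to each opponent profile; mutual best responses are the pure NE.
Velox against Standard: payoffs 0.3, 3.1, 5.2, 2.7 → best response Premium.
Velox against Plus: payoffs 2.9, 4, 6, 0.3 → best response Premium.
Velox against Premium: payoffs 5.7, 0.1, 0.4, 1.9 → best response Standard.
Velox against Elite: payoffs 2.5, 0.1, 2.6, 4.8 → best response Elite.
Turo against Standard: payoffs 3.9, 1.7, 5.9, 1.2 → best response Premium.
Turo against Plus: payoffs 3.5, 5.9, 2.4, 2.1 → best response Plus.
Turo against Premium: payoffs 1.2, 2.4, 4, 2.9 → best response Premium.
Turo against Elite: payoffs 2.8, 0.8, 5.4, 3.7 → best response Premium.
Mutual best responses: (Standard, Premium).

The unique pure-strategy Nash equilibrium is (Standard, Premium).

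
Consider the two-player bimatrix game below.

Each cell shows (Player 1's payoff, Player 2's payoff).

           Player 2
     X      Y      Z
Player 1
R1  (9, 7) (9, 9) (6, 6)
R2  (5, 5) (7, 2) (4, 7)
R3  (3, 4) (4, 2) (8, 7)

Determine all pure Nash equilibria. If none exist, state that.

The pure Nash equilibria are (R1, Y) and (R3, Z).

Player 1 against X: payoffs 9, 5, 3 → best response R1.
Player 1 against Y: payoffs 9, 7, 4 → best response R1.
Player 1 against Z: payoffs 6, 4, 8 → best response R3.
Player 2 against R1: payoffs 7, 9, 6 → best response Y.
Player 2 against R2: payoffs 5, 2, 7 → best response Z.
Player 2 against R3: payoffs 4, 2, 7 → best response Z.
Mutual best responses: (R1, Y); (R3, Z).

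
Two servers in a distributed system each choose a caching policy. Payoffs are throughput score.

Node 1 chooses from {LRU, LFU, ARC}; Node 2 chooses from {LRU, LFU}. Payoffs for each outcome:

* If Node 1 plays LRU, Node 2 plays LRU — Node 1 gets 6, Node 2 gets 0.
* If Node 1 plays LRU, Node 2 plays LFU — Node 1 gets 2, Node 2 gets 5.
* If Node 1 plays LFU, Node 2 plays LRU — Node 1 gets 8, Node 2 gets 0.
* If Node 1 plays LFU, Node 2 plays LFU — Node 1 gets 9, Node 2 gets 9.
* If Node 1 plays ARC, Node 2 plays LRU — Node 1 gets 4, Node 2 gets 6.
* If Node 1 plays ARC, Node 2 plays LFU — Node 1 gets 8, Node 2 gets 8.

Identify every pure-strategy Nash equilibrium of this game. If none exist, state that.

Node 1 against LRU: payoffs 6, 8, 4 → best response LFU.
Node 1 against LFU: payoffs 2, 9, 8 → best response LFU.
Node 2 against LRU: payoffs 0, 5 → best response LFU.
Node 2 against LFU: payoffs 0, 9 → best response LFU.
Node 2 against ARC: payoffs 6, 8 → best response LFU.
Mutual best responses: (LFU, LFU).

The unique pure-strategy Nash equilibrium is (LFU, LFU).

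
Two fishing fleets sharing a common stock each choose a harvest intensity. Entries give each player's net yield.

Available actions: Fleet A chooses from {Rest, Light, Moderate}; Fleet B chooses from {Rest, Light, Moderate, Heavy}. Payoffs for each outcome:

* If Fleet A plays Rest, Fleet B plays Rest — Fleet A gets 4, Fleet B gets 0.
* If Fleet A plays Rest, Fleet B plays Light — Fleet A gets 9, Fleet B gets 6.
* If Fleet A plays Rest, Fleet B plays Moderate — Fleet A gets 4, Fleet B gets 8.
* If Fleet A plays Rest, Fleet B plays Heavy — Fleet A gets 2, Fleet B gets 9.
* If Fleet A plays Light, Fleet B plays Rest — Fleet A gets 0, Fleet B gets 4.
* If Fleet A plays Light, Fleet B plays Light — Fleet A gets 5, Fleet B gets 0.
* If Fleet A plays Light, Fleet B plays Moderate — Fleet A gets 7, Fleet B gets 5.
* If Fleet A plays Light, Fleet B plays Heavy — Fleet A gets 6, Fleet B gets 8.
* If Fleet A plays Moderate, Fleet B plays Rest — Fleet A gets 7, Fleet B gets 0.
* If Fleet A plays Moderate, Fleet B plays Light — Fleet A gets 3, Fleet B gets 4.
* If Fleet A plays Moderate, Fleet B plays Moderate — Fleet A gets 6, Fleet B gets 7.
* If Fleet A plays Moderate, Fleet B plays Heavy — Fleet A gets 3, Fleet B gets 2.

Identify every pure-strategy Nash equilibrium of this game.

(Rest, Rest): Fleet A can switch to Moderate (4 → 7). Not NE.
(Rest, Light): Fleet B can switch to Moderate (6 → 8). Not NE.
(Rest, Moderate): Fleet A can switch to Light (4 → 7). Not NE.
(Rest, Heavy): Fleet A can switch to Light (2 → 6). Not NE.
(Light, Rest): Fleet A can switch to Rest (0 → 4). Not NE.
(Light, Light): Fleet A can switch to Rest (5 → 9). Not NE.
(Light, Moderate): Fleet B can switch to Heavy (5 → 8). Not NE.
(Light, Heavy): Fleet A gets 6, best alternative 3; Fleet B gets 8, best alternative 5. No profitable deviation — NE.
(Moderate, Rest): Fleet B can switch to Light (0 → 4). Not NE.
(Moderate, Light): Fleet A can switch to Rest (3 → 9). Not NE.
(Moderate, Moderate): Fleet A can switch to Light (6 → 7). Not NE.
(Moderate, Heavy): Fleet A can switch to Light (3 → 6). Not NE.

Pure NE: (Light, Heavy)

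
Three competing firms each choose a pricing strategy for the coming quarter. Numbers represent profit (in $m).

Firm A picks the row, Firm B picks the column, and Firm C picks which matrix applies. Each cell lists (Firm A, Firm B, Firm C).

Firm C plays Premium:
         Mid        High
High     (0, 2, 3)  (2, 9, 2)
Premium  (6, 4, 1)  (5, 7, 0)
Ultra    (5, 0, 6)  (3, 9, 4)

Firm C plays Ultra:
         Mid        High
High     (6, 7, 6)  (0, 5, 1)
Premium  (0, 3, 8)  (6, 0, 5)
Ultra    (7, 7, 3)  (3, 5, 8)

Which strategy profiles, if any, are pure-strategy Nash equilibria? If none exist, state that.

This game has no pure Nash equilibrium.

Firm A against (Mid, Premium): payoffs 0, 6, 5 → best response Premium.
Firm A against (Mid, Ultra): payoffs 6, 0, 7 → best response Ultra.
Firm A against (High, Premium): payoffs 2, 5, 3 → best response Premium.
Firm A against (High, Ultra): payoffs 0, 6, 3 → best response Premium.
Firm B against (High, Premium): payoffs 2, 9 → best response High.
Firm B against (High, Ultra): payoffs 7, 5 → best response Mid.
Firm B against (Premium, Premium): payoffs 4, 7 → best response High.
Firm B against (Premium, Ultra): payoffs 3, 0 → best response Mid.
Firm B against (Ultra, Premium): payoffs 0, 9 → best response High.
Firm B against (Ultra, Ultra): payoffs 7, 5 → best response Mid.
Firm C against (High, Mid): payoffs 3, 6 → best response Ultra.
Firm C against (High, High): payoffs 2, 1 → best response Premium.
Firm C against (Premium, Mid): payoffs 1, 8 → best response Ultra.
Firm C against (Premium, High): payoffs 0, 5 → best response Ultra.
Firm C against (Ultra, Mid): payoffs 6, 3 → best response Premium.
Firm C against (Ultra, High): payoffs 4, 8 → best response Ultra.
No profile is a mutual best response for all players.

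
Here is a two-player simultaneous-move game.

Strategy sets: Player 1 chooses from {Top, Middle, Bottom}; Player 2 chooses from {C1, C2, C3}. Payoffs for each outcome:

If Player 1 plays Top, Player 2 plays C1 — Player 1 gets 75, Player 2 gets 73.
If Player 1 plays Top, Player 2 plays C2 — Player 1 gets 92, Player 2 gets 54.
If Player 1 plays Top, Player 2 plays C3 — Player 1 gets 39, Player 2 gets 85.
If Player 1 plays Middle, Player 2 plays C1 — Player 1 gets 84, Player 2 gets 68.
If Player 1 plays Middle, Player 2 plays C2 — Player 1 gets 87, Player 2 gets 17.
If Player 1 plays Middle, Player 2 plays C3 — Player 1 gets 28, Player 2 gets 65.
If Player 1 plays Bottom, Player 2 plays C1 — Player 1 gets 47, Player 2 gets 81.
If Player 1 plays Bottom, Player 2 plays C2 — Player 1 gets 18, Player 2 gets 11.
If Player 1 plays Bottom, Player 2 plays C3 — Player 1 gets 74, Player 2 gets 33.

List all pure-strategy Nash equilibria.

Player 1 against C1: payoffs 75, 84, 47 → best response Middle.
Player 1 against C2: payoffs 92, 87, 18 → best response Top.
Player 1 against C3: payoffs 39, 28, 74 → best response Bottom.
Player 2 against Top: payoffs 73, 54, 85 → best response C3.
Player 2 against Middle: payoffs 68, 17, 65 → best response C1.
Player 2 against Bottom: payoffs 81, 11, 33 → best response C1.
Mutual best responses: (Middle, C1).

Pure NE: (Middle, C1)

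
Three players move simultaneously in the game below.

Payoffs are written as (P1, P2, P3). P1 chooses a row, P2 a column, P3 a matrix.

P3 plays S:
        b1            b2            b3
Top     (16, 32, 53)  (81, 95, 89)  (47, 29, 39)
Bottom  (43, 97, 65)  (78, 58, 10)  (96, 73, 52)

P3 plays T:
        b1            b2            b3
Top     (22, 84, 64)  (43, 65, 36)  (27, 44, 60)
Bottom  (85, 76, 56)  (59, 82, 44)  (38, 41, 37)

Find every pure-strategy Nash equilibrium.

The pure Nash equilibria are (Top, b2, S) and (Bottom, b1, S) and (Bottom, b2, T).

P1 against (b1, S): payoffs 16, 43 → best response Bottom.
P1 against (b1, T): payoffs 22, 85 → best response Bottom.
P1 against (b2, S): payoffs 81, 78 → best response Top.
P1 against (b2, T): payoffs 43, 59 → best response Bottom.
P1 against (b3, S): payoffs 47, 96 → best response Bottom.
P1 against (b3, T): payoffs 27, 38 → best response Bottom.
P2 against (Top, S): payoffs 32, 95, 29 → best response b2.
P2 against (Top, T): payoffs 84, 65, 44 → best response b1.
P2 against (Bottom, S): payoffs 97, 58, 73 → best response b1.
P2 against (Bottom, T): payoffs 76, 82, 41 → best response b2.
P3 against (Top, b1): payoffs 53, 64 → best response T.
P3 against (Top, b2): payoffs 89, 36 → best response S.
P3 against (Top, b3): payoffs 39, 60 → best response T.
P3 against (Bottom, b1): payoffs 65, 56 → best response S.
P3 against (Bottom, b2): payoffs 10, 44 → best response T.
P3 against (Bottom, b3): payoffs 52, 37 → best response S.
Mutual best responses: (Top, b2, S); (Bottom, b1, S); (Bottom, b2, T).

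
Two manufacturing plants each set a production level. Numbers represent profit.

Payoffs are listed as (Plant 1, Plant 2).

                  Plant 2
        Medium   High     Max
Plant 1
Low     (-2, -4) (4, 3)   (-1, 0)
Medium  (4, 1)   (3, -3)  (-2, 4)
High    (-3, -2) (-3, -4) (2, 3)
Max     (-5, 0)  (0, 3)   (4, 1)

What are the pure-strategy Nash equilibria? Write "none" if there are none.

The unique pure-strategy Nash equilibrium is (Low, High).

For each player, find the best response to each opponent profile; mutual best responses are the pure NE.
Plant 1 against Medium: payoffs -2, 4, -3, -5 → best response Medium.
Plant 1 against High: payoffs 4, 3, -3, 0 → best response Low.
Plant 1 against Max: payoffs -1, -2, 2, 4 → best response Max.
Plant 2 against Low: payoffs -4, 3, 0 → best response High.
Plant 2 against Medium: payoffs 1, -3, 4 → best response Max.
Plant 2 against High: payoffs -2, -4, 3 → best response Max.
Plant 2 against Max: payoffs 0, 3, 1 → best response High.
Mutual best responses: (Low, High).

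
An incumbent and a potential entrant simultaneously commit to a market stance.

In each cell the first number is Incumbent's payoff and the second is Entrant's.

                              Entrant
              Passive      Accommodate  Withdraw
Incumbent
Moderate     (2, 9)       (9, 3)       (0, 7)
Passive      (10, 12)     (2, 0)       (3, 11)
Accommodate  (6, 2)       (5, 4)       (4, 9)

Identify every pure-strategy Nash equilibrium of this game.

Incumbent against Passive: payoffs 2, 10, 6 → best response Passive.
Incumbent against Accommodate: payoffs 9, 2, 5 → best response Moderate.
Incumbent against Withdraw: payoffs 0, 3, 4 → best response Accommodate.
Entrant against Moderate: payoffs 9, 3, 7 → best response Passive.
Entrant against Passive: payoffs 12, 0, 11 → best response Passive.
Entrant against Accommodate: payoffs 2, 4, 9 → best response Withdraw.
Mutual best responses: (Passive, Passive); (Accommodate, Withdraw).

(Passive, Passive), (Accommodate, Withdraw)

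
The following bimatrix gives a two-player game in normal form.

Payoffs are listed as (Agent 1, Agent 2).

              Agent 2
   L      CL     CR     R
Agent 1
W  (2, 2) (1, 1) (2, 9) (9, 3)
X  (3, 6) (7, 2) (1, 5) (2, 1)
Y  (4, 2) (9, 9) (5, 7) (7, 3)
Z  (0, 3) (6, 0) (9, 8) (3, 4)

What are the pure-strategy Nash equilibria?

(W, L): Agent 1 can switch to X (2 → 3). Not NE.
(W, CL): Agent 1 can switch to X (1 → 7). Not NE.
(W, CR): Agent 1 can switch to Y (2 → 5). Not NE.
(W, R): Agent 2 can switch to CR (3 → 9). Not NE.
(X, L): Agent 1 can switch to Y (3 → 4). Not NE.
(X, CL): Agent 1 can switch to Y (7 → 9). Not NE.
(X, CR): Agent 1 can switch to W (1 → 2). Not NE.
(X, R): Agent 1 can switch to W (2 → 9). Not NE.
(Y, L): Agent 2 can switch to CL (2 → 9). Not NE.
(Y, CL): Agent 1 gets 9, best alternative 7; Agent 2 gets 9, best alternative 7. No profitable deviation — NE.
(Y, CR): Agent 1 can switch to Z (5 → 9). Not NE.
(Y, R): Agent 1 can switch to W (7 → 9). Not NE.
(Z, L): Agent 1 can switch to W (0 → 2). Not NE.
(Z, CR): Agent 1 gets 9, best alternative 5; Agent 2 gets 8, best alternative 4. No profitable deviation — NE.
(The remaining 2 profiles each have a profitable deviation by the same check.)

Pure-strategy Nash equilibria: (Y, CL) and (Z, CR)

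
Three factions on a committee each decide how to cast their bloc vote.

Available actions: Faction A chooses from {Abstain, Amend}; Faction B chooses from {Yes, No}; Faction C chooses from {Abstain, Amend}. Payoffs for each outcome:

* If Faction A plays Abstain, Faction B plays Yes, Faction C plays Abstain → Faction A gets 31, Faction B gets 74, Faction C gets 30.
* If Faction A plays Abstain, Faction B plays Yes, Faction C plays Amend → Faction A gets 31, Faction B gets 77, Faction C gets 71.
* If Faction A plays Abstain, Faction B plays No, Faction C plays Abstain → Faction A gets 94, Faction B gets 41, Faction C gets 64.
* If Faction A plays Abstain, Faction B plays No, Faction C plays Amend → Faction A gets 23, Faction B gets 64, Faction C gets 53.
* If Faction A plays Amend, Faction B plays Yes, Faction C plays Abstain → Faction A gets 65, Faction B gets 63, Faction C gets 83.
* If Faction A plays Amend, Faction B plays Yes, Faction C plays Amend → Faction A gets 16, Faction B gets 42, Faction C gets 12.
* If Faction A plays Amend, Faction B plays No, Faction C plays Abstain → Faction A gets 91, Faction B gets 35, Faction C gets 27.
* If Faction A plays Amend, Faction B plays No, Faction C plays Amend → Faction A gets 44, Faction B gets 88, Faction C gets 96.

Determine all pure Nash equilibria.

The pure Nash equilibria are (Abstain, Yes, Amend); (Amend, Yes, Abstain); (Amend, No, Amend).

(Abstain, Yes, Abstain): Faction A can switch to Amend (31 → 65). Not NE.
(Abstain, Yes, Amend): Faction A gets 31, best alternative 16; Faction B gets 77, best alternative 64; Faction C gets 71, best alternative 30. No profitable deviation — NE.
(Abstain, No, Abstain): Faction B can switch to Yes (41 → 74). Not NE.
(Abstain, No, Amend): Faction A can switch to Amend (23 → 44). Not NE.
(Amend, Yes, Abstain): Faction A gets 65, best alternative 31; Faction B gets 63, best alternative 35; Faction C gets 83, best alternative 12. No profitable deviation — NE.
(Amend, Yes, Amend): Faction A can switch to Abstain (16 → 31). Not NE.
(Amend, No, Abstain): Faction A can switch to Abstain (91 → 94). Not NE.
(Amend, No, Amend): Faction A gets 44, best alternative 23; Faction B gets 88, best alternative 42; Faction C gets 96, best alternative 27. No profitable deviation — NE.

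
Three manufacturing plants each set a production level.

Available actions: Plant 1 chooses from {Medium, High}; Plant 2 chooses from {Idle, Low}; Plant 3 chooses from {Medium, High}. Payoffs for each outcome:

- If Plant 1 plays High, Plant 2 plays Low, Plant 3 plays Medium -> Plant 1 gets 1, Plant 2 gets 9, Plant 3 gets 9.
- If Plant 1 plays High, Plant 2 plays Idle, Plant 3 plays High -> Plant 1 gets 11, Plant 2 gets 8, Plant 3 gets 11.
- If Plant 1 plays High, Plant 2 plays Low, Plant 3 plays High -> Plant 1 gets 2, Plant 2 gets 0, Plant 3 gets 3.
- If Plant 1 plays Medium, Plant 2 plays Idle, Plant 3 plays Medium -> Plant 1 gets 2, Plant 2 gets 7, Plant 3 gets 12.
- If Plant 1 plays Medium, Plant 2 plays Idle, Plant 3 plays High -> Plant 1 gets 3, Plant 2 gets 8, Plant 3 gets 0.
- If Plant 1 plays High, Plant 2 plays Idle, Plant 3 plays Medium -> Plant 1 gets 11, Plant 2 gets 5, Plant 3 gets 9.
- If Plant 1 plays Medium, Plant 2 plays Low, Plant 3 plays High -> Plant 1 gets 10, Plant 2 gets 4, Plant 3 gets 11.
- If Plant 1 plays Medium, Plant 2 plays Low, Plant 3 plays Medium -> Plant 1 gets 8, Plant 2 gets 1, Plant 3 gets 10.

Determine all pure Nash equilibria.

Mark each player's best response to every combination of opponents' strategies; a profile where every player is best-responding is a pure Nash equilibrium.
Plant 1 against (Idle, Medium): payoffs 2, 11 → best response High.
Plant 1 against (Idle, High): payoffs 3, 11 → best response High.
Plant 1 against (Low, Medium): payoffs 8, 1 → best response Medium.
Plant 1 against (Low, High): payoffs 10, 2 → best response Medium.
Plant 2 against (Medium, Medium): payoffs 7, 1 → best response Idle.
Plant 2 against (Medium, High): payoffs 8, 4 → best response Idle.
Plant 2 against (High, Medium): payoffs 5, 9 → best response Low.
Plant 2 against (High, High): payoffs 8, 0 → best response Idle.
Plant 3 against (Medium, Idle): payoffs 12, 0 → best response Medium.
Plant 3 against (Medium, Low): payoffs 10, 11 → best response High.
Plant 3 against (High, Idle): payoffs 9, 11 → best response High.
Plant 3 against (High, Low): payoffs 9, 3 → best response Medium.
Mutual best responses: (High, Idle, High).

(High, Idle, High)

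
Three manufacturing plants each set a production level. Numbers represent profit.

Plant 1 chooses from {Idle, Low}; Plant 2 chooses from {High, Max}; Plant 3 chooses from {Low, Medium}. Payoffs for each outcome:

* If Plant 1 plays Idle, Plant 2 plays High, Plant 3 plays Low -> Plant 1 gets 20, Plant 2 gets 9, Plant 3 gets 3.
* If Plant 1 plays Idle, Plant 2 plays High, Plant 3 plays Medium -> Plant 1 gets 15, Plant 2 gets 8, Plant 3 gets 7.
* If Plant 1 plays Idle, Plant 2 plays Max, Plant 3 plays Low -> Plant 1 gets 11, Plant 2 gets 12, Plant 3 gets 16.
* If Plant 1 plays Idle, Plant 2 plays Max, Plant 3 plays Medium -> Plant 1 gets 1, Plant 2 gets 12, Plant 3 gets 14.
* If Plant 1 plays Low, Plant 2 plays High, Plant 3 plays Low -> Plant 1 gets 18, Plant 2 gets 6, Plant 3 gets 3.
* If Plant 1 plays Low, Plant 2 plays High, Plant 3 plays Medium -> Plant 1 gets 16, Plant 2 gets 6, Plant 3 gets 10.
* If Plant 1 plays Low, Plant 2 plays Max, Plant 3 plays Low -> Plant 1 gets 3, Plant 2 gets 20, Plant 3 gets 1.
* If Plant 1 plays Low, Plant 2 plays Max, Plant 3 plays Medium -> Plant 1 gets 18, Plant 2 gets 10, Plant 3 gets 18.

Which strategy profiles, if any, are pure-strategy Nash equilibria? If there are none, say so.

The pure Nash equilibria are (Idle, Max, Low), (Low, Max, Medium).

(Idle, High, Low): Plant 2 can switch to Max (9 → 12). Not NE.
(Idle, High, Medium): Plant 1 can switch to Low (15 → 16). Not NE.
(Idle, Max, Low): Plant 1 gets 11, best alternative 3; Plant 2 gets 12, best alternative 9; Plant 3 gets 16, best alternative 14. No profitable deviation — NE.
(Idle, Max, Medium): Plant 1 can switch to Low (1 → 18). Not NE.
(Low, High, Low): Plant 1 can switch to Idle (18 → 20). Not NE.
(Low, High, Medium): Plant 2 can switch to Max (6 → 10). Not NE.
(Low, Max, Low): Plant 1 can switch to Idle (3 → 11). Not NE.
(Low, Max, Medium): Plant 1 gets 18, best alternative 1; Plant 2 gets 10, best alternative 6; Plant 3 gets 18, best alternative 1. No profitable deviation — NE.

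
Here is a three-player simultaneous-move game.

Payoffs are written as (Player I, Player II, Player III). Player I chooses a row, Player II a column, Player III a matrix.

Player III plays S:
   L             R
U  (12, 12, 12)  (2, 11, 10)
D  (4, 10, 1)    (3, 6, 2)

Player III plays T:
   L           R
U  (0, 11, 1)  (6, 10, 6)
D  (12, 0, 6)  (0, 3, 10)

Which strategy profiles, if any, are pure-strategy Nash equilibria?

(U, L, S): Player I gets 12, best alternative 4; Player II gets 12, best alternative 11; Player III gets 12, best alternative 1. No profitable deviation — NE.
(U, L, T): Player I can switch to D (0 → 12). Not NE.
(U, R, S): Player I can switch to D (2 → 3). Not NE.
(U, R, T): Player II can switch to L (10 → 11). Not NE.
(D, L, S): Player I can switch to U (4 → 12). Not NE.
(D, L, T): Player II can switch to R (0 → 3). Not NE.
(D, R, S): Player II can switch to L (6 → 10). Not NE.
(The remaining 1 profile has a profitable deviation by the same check.)

The unique pure-strategy Nash equilibrium is (U, L, S).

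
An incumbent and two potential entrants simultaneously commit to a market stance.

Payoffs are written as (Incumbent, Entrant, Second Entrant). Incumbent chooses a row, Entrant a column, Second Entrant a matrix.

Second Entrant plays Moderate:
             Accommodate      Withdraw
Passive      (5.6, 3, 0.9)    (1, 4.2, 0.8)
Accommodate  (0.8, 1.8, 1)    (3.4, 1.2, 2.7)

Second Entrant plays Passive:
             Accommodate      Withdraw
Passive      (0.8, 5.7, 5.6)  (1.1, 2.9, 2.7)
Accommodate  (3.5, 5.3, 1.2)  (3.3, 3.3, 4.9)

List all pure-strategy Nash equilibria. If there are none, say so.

(Passive, Accommodate, Moderate): Entrant can switch to Withdraw (3 → 4.2). Not NE.
(Passive, Accommodate, Passive): Incumbent can switch to Accommodate (0.8 → 3.5). Not NE.
(Passive, Withdraw, Moderate): Incumbent can switch to Accommodate (1 → 3.4). Not NE.
(Passive, Withdraw, Passive): Incumbent can switch to Accommodate (1.1 → 3.3). Not NE.
(Accommodate, Accommodate, Moderate): Incumbent can switch to Passive (0.8 → 5.6). Not NE.
(Accommodate, Accommodate, Passive): Incumbent gets 3.5, best alternative 0.8; Entrant gets 5.3, best alternative 3.3; Second Entrant gets 1.2, best alternative 1. No profitable deviation — NE.
(Accommodate, Withdraw, Moderate): Entrant can switch to Accommodate (1.2 → 1.8). Not NE.
(Accommodate, Withdraw, Passive): Entrant can switch to Accommodate (3.3 → 5.3). Not NE.

The unique pure-strategy Nash equilibrium is (Accommodate, Accommodate, Passive).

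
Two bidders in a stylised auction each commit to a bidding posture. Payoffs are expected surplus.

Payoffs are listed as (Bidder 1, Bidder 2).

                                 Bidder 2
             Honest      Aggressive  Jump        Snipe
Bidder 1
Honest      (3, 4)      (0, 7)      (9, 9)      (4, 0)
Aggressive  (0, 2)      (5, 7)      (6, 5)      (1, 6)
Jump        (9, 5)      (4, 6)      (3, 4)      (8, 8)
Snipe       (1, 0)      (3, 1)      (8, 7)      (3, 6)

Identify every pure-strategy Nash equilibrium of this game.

Mark each player's best response to every combination of opponents' strategies; a profile where every player is best-responding is a pure Nash equilibrium.
Bidder 1 against Honest: payoffs 3, 0, 9, 1 → best response Jump.
Bidder 1 against Aggressive: payoffs 0, 5, 4, 3 → best response Aggressive.
Bidder 1 against Jump: payoffs 9, 6, 3, 8 → best response Honest.
Bidder 1 against Snipe: payoffs 4, 1, 8, 3 → best response Jump.
Bidder 2 against Honest: payoffs 4, 7, 9, 0 → best response Jump.
Bidder 2 against Aggressive: payoffs 2, 7, 5, 6 → best response Aggressive.
Bidder 2 against Jump: payoffs 5, 6, 4, 8 → best response Snipe.
Bidder 2 against Snipe: payoffs 0, 1, 7, 6 → best response Jump.
Mutual best responses: (Honest, Jump); (Aggressive, Aggressive); (Jump, Snipe).

(Honest, Jump) and (Aggressive, Aggressive) and (Jump, Snipe)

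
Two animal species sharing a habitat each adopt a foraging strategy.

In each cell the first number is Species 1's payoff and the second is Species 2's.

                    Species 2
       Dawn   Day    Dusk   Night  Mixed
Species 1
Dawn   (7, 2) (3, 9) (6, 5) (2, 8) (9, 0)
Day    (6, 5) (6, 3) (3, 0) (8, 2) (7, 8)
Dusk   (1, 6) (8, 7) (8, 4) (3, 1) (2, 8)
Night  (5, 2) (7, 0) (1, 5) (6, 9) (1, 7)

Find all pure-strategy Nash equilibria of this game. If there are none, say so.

This game has no pure Nash equilibrium.

Mark each player's best response to every combination of opponents' strategies; a profile where every player is best-responding is a pure Nash equilibrium.
Species 1 against Dawn: payoffs 7, 6, 1, 5 → best response Dawn.
Species 1 against Day: payoffs 3, 6, 8, 7 → best response Dusk.
Species 1 against Dusk: payoffs 6, 3, 8, 1 → best response Dusk.
Species 1 against Night: payoffs 2, 8, 3, 6 → best response Day.
Species 1 against Mixed: payoffs 9, 7, 2, 1 → best response Dawn.
Species 2 against Dawn: payoffs 2, 9, 5, 8, 0 → best response Day.
Species 2 against Day: payoffs 5, 3, 0, 2, 8 → best response Mixed.
Species 2 against Dusk: payoffs 6, 7, 4, 1, 8 → best response Mixed.
Species 2 against Night: payoffs 2, 0, 5, 9, 7 → best response Night.
No profile is a mutual best response for all players.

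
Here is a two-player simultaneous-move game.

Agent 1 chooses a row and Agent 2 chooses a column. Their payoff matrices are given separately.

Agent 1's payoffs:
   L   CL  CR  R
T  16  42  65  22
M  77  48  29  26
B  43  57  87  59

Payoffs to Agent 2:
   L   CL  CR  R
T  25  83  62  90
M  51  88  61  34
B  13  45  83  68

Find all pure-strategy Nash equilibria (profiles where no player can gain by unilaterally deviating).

(T, L): Agent 1 can switch to M (16 → 77). Not NE.
(T, CL): Agent 1 can switch to M (42 → 48). Not NE.
(T, CR): Agent 1 can switch to B (65 → 87). Not NE.
(T, R): Agent 1 can switch to M (22 → 26). Not NE.
(M, L): Agent 2 can switch to CL (51 → 88). Not NE.
(M, CL): Agent 1 can switch to B (48 → 57). Not NE.
(M, CR): Agent 1 can switch to T (29 → 65). Not NE.
(M, R): Agent 1 can switch to B (26 → 59). Not NE.
(B, L): Agent 1 can switch to M (43 → 77). Not NE.
(B, CL): Agent 2 can switch to CR (45 → 83). Not NE.
(B, CR): Agent 1 gets 87, best alternative 65; Agent 2 gets 83, best alternative 68. No profitable deviation — NE.
(The remaining 1 profile has a profitable deviation by the same check.)

Pure NE: (B, CR)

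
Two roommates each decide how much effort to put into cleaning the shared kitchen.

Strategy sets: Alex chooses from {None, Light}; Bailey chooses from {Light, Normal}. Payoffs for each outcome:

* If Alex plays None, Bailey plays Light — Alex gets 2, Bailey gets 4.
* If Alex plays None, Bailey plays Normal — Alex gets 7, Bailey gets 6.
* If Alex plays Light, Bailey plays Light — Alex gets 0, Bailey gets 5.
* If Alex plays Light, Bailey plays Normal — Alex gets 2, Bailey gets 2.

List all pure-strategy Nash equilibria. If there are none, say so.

Pure NE: (None, Normal)

Alex against Light: payoffs 2, 0 → best response None.
Alex against Normal: payoffs 7, 2 → best response None.
Bailey against None: payoffs 4, 6 → best response Normal.
Bailey against Light: payoffs 5, 2 → best response Light.
Mutual best responses: (None, Normal).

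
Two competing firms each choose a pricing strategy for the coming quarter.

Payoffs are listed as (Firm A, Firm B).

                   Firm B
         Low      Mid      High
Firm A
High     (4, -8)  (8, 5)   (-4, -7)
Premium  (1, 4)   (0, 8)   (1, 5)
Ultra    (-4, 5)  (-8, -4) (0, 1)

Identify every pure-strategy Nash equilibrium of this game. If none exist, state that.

The unique pure-strategy Nash equilibrium is (High, Mid).

For each strategy profile, look for a profitable unilateral deviation.
(High, Low): Firm B can switch to Mid (-8 → 5). Not NE.
(High, Mid): Firm A gets 8, best alternative 0; Firm B gets 5, best alternative -7. No profitable deviation — NE.
(High, High): Firm A can switch to Premium (-4 → 1). Not NE.
(Premium, Low): Firm A can switch to High (1 → 4). Not NE.
(Premium, Mid): Firm A can switch to High (0 → 8). Not NE.
(Premium, High): Firm B can switch to Mid (5 → 8). Not NE.
(Ultra, Low): Firm A can switch to High (-4 → 4). Not NE.
(Ultra, Mid): Firm A can switch to High (-8 → 8). Not NE.
(Ultra, High): Firm A can switch to Premium (0 → 1). Not NE.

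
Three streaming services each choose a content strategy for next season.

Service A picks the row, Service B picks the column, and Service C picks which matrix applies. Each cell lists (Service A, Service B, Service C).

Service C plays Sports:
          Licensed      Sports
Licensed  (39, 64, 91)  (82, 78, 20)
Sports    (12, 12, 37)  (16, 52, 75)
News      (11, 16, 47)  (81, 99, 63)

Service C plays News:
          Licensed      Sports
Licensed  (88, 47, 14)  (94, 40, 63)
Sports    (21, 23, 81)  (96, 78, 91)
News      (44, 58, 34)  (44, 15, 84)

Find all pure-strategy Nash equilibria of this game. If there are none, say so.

The unique pure-strategy Nash equilibrium is (Sports, Sports, News).

(Licensed, Licensed, Sports): Service B can switch to Sports (64 → 78). Not NE.
(Licensed, Licensed, News): Service C can switch to Sports (14 → 91). Not NE.
(Licensed, Sports, Sports): Service C can switch to News (20 → 63). Not NE.
(Licensed, Sports, News): Service A can switch to Sports (94 → 96). Not NE.
(Sports, Licensed, Sports): Service A can switch to Licensed (12 → 39). Not NE.
(Sports, Licensed, News): Service A can switch to Licensed (21 → 88). Not NE.
(Sports, Sports, Sports): Service A can switch to Licensed (16 → 82). Not NE.
(Sports, Sports, News): Service A gets 96, best alternative 94; Service B gets 78, best alternative 23; Service C gets 91, best alternative 75. No profitable deviation — NE.
(News, Licensed, Sports): Service A can switch to Licensed (11 → 39). Not NE.
(News, Licensed, News): Service A can switch to Licensed (44 → 88). Not NE.
(News, Sports, Sports): Service A can switch to Licensed (81 → 82). Not NE.
(The remaining 1 profile has a profitable deviation by the same check.)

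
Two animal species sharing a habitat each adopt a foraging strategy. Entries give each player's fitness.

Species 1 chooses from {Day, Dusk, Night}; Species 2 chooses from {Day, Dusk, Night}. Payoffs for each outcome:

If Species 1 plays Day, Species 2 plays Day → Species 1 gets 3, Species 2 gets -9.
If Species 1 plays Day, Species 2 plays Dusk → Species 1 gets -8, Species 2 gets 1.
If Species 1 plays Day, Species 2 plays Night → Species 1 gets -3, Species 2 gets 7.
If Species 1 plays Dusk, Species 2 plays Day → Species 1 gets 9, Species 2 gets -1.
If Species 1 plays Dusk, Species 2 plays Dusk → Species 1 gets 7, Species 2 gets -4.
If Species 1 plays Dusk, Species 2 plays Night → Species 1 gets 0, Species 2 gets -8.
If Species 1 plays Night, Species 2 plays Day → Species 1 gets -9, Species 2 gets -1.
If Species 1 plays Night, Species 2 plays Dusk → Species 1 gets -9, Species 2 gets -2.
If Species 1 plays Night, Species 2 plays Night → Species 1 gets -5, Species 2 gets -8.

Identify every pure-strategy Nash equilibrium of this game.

(Dusk, Day)

Species 1 against Day: payoffs 3, 9, -9 → best response Dusk.
Species 1 against Dusk: payoffs -8, 7, -9 → best response Dusk.
Species 1 against Night: payoffs -3, 0, -5 → best response Dusk.
Species 2 against Day: payoffs -9, 1, 7 → best response Night.
Species 2 against Dusk: payoffs -1, -4, -8 → best response Day.
Species 2 against Night: payoffs -1, -2, -8 → best response Day.
Mutual best responses: (Dusk, Day).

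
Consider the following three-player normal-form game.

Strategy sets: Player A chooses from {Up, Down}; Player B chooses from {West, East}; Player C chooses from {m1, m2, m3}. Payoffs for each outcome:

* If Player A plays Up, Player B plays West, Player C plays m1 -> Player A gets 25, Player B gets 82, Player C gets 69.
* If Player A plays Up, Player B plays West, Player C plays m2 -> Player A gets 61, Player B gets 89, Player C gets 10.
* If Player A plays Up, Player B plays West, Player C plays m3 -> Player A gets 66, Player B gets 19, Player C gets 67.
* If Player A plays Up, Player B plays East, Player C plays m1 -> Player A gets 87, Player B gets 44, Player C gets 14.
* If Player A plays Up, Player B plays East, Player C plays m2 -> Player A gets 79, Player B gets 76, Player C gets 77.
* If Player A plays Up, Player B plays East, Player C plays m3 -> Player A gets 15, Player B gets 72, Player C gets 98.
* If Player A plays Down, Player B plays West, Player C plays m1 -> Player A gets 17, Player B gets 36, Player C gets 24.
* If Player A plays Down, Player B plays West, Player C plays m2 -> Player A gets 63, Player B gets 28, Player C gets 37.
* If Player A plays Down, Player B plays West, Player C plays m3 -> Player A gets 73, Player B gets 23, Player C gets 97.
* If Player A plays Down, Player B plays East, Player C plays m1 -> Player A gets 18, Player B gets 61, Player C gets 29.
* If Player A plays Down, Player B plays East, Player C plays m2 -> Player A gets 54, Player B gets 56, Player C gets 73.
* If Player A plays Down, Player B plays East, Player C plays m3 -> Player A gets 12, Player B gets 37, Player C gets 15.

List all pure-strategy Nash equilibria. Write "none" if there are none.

Player A against (West, m1): payoffs 25, 17 → best response Up.
Player A against (West, m2): payoffs 61, 63 → best response Down.
Player A against (West, m3): payoffs 66, 73 → best response Down.
Player A against (East, m1): payoffs 87, 18 → best response Up.
Player A against (East, m2): payoffs 79, 54 → best response Up.
Player A against (East, m3): payoffs 15, 12 → best response Up.
Player B against (Up, m1): payoffs 82, 44 → best response West.
Player B against (Up, m2): payoffs 89, 76 → best response West.
Player B against (Up, m3): payoffs 19, 72 → best response East.
Player B against (Down, m1): payoffs 36, 61 → best response East.
Player B against (Down, m2): payoffs 28, 56 → best response East.
Player B against (Down, m3): payoffs 23, 37 → best response East.
Player C against (Up, West): payoffs 69, 10, 67 → best response m1.
Player C against (Up, East): payoffs 14, 77, 98 → best response m3.
Player C against (Down, West): payoffs 24, 37, 97 → best response m3.
Player C against (Down, East): payoffs 29, 73, 15 → best response m2.
Mutual best responses: (Up, West, m1); (Up, East, m3).

(Up, West, m1); (Up, East, m3)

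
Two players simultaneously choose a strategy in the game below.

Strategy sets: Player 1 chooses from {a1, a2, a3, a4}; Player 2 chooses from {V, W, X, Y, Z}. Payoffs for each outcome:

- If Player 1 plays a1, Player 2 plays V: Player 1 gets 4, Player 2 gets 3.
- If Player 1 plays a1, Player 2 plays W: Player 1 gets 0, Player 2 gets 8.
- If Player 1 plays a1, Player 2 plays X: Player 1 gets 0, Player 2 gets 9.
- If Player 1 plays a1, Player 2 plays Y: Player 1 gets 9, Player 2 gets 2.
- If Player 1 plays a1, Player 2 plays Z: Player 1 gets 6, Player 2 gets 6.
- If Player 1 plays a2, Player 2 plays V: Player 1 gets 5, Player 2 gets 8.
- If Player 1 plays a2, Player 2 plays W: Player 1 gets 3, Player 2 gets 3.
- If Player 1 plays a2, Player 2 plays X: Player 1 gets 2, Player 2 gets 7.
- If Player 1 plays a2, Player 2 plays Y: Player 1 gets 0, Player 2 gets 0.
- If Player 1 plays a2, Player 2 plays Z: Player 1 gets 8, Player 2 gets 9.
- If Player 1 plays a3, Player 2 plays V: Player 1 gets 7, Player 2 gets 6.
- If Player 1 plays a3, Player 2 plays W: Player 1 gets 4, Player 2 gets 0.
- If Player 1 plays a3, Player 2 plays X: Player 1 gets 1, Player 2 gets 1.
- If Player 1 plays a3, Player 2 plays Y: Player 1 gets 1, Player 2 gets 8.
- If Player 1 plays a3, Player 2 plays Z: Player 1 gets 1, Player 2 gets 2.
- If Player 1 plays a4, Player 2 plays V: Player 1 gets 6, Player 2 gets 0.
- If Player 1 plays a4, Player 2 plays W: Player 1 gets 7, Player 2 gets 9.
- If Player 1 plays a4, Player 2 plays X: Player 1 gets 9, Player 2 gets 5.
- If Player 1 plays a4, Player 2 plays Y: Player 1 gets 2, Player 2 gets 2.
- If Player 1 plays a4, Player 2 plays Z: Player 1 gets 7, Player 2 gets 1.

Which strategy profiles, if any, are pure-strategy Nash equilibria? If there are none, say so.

Player 1 against V: payoffs 4, 5, 7, 6 → best response a3.
Player 1 against W: payoffs 0, 3, 4, 7 → best response a4.
Player 1 against X: payoffs 0, 2, 1, 9 → best response a4.
Player 1 against Y: payoffs 9, 0, 1, 2 → best response a1.
Player 1 against Z: payoffs 6, 8, 1, 7 → best response a2.
Player 2 against a1: payoffs 3, 8, 9, 2, 6 → best response X.
Player 2 against a2: payoffs 8, 3, 7, 0, 9 → best response Z.
Player 2 against a3: payoffs 6, 0, 1, 8, 2 → best response Y.
Player 2 against a4: payoffs 0, 9, 5, 2, 1 → best response W.
Mutual best responses: (a2, Z); (a4, W).

Pure-strategy Nash equilibria: (a2, Z), (a4, W)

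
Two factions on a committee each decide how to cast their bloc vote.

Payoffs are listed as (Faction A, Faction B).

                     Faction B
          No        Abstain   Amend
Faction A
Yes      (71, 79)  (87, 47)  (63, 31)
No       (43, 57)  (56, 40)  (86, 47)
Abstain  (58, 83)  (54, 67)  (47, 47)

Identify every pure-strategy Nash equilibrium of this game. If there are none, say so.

Check each profile: it is a Nash equilibrium iff no player can strictly gain by switching unilaterally.
(Yes, No): Faction A gets 71, best alternative 58; Faction B gets 79, best alternative 47. No profitable deviation — NE.
(Yes, Abstain): Faction B can switch to No (47 → 79). Not NE.
(Yes, Amend): Faction A can switch to No (63 → 86). Not NE.
(No, No): Faction A can switch to Yes (43 → 71). Not NE.
(No, Abstain): Faction A can switch to Yes (56 → 87). Not NE.
(No, Amend): Faction B can switch to No (47 → 57). Not NE.
(Abstain, No): Faction A can switch to Yes (58 → 71). Not NE.
(The remaining 2 profiles each have a profitable deviation by the same check.)

The unique pure-strategy Nash equilibrium is (Yes, No).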